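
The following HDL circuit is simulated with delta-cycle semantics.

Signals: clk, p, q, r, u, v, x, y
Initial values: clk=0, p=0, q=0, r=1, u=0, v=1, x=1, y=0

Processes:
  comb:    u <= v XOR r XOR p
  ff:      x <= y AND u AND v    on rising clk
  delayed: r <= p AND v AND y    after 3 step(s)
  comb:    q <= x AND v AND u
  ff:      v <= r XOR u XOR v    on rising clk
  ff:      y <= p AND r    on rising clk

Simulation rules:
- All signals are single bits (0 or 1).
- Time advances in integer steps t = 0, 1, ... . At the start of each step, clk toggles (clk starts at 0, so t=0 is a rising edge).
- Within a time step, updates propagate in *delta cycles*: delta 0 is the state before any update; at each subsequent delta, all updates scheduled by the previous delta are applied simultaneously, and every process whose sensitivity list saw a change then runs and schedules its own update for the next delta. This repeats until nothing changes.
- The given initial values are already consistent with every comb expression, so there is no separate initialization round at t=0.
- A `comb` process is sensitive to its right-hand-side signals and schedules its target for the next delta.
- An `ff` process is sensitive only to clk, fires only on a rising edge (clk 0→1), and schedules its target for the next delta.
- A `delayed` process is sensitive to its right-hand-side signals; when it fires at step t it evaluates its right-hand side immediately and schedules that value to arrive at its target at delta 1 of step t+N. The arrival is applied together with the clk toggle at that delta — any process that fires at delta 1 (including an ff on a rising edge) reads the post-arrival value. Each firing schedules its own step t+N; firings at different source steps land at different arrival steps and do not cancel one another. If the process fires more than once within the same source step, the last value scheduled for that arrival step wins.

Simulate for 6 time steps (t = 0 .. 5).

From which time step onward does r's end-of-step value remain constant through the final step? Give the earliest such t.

3

t=0 Δ0: r=1 clk=0 x=1 p=0 u=0 y=0 v=1 q=0
  Δ1: clk:0→1
  Δ2: x:1→0, v:1→0
  Δ3: u:0→1
  (3Δ to stable)
t=1 Δ0: r=1 clk=1 x=0 p=0 u=1 y=0 v=0 q=0
  Δ1: clk:1→0
  (1Δ to stable)
t=2 Δ0: r=1 clk=0 x=0 p=0 u=1 y=0 v=0 q=0
  Δ1: clk:0→1
  (1Δ to stable)
t=3 Δ0: r=1 clk=1 x=0 p=0 u=1 y=0 v=0 q=0
  Δ1: r:1→0, clk:1→0
  Δ2: u:1→0
  (2Δ to stable)
t=4 Δ0: r=0 clk=0 x=0 p=0 u=0 y=0 v=0 q=0
  Δ1: clk:0→1
  (1Δ to stable)
t=5 Δ0: r=0 clk=1 x=0 p=0 u=0 y=0 v=0 q=0
  Δ1: clk:1→0
  (1Δ to stable)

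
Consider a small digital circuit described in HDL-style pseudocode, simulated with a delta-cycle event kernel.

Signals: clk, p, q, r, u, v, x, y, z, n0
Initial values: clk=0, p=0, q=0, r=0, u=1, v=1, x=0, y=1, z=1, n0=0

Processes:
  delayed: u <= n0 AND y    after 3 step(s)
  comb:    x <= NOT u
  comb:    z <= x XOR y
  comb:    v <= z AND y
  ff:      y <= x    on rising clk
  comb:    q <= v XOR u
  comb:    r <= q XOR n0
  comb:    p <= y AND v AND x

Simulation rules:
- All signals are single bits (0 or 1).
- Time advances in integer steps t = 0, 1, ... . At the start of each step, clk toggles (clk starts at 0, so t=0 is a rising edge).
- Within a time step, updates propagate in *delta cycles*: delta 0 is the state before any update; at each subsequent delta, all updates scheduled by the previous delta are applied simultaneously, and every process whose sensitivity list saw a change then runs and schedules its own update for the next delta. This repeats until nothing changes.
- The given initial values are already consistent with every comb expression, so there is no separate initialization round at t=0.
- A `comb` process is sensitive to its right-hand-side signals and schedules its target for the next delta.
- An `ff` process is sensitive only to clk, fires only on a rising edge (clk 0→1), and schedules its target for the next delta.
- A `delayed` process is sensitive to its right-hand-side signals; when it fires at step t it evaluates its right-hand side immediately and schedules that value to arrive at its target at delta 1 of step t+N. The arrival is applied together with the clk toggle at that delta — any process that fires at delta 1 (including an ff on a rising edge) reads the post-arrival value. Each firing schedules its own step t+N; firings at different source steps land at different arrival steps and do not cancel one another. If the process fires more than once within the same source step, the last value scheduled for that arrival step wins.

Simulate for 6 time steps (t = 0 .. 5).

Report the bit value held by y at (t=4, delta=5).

1

t=0 Δ0: n0=0 x=0 y=1 r=0 v=1 u=1 p=0 z=1 q=0 clk=0
  Δ1: clk:0→1
  Δ2: y:1→0
  Δ3: v:1→0, z:1→0
  Δ4: q:0→1
  Δ5: r:0→1
  (5Δ to stable)
t=1 Δ0: n0=0 x=0 y=0 r=1 v=0 u=1 p=0 z=0 q=1 clk=1
  Δ1: clk:1→0
  (1Δ to stable)
t=2 Δ0: n0=0 x=0 y=0 r=1 v=0 u=1 p=0 z=0 q=1 clk=0
  Δ1: clk:0→1
  (1Δ to stable)
t=3 Δ0: n0=0 x=0 y=0 r=1 v=0 u=1 p=0 z=0 q=1 clk=1
  Δ1: u:1→0, clk:1→0
  Δ2: x:0→1, q:1→0
  Δ3: r:1→0, z:0→1
  (3Δ to stable)
t=4 Δ0: n0=0 x=1 y=0 r=0 v=0 u=0 p=0 z=1 q=0 clk=0
  Δ1: clk:0→1
  Δ2: y:0→1
  Δ3: v:0→1, z:1→0
  Δ4: v:1→0, p:0→1, q:0→1
  Δ5: r:0→1, p:1→0, q:1→0
  Δ6: r:1→0
  (6Δ to stable)
t=5 Δ0: n0=0 x=1 y=1 r=0 v=0 u=0 p=0 z=0 q=0 clk=1
  Δ1: clk:1→0
  (1Δ to stable)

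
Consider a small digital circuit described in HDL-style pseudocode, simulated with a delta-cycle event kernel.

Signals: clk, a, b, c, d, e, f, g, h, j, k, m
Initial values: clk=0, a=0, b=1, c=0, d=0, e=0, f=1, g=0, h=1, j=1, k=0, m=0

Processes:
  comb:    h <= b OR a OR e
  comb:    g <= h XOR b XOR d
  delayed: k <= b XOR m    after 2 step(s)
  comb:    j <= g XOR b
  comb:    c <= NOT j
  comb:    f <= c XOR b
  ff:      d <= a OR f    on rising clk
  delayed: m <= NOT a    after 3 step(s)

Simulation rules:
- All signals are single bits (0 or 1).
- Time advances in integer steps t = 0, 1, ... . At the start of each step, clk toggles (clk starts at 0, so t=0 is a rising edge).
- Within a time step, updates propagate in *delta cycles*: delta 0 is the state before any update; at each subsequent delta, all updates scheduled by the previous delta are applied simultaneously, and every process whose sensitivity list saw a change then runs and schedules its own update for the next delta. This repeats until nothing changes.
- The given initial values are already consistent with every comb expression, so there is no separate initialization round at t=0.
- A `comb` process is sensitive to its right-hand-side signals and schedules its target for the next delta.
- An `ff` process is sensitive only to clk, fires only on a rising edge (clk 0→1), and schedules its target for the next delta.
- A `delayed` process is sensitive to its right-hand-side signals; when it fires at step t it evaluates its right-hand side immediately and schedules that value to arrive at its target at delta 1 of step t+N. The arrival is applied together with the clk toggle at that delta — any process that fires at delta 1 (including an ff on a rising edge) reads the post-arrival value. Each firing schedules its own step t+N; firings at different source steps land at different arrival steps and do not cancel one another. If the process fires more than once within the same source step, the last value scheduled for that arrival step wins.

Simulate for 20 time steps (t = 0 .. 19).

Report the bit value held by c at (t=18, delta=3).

1

[bits: m,c,h,d,a,e,k,b,g,j,clk,f]
t=0: Δ0=001000010101 Δ1=001000010111 Δ2=001100010111 Δ3=001100011111 Δ4=001100011011 Δ5=011100011011 Δ6=011100011010 | 6Δ
t=1: Δ0=011100011010 Δ1=011100011000 | 1Δ
t=2: Δ0=011100011000 Δ1=011100011010 Δ2=011000011010 Δ3=011000010010 Δ4=011000010110 Δ5=001000010110 Δ6=001000010111 | 6Δ
t=3: Δ0=001000010111 Δ1=001000010101 | 1Δ
t=4: Δ0=001000010101 Δ1=001000010111 Δ2=001100010111 Δ3=001100011111 Δ4=001100011011 Δ5=011100011011 Δ6=011100011010 | 6Δ
t=5: Δ0=011100011010 Δ1=011100011000 | 1Δ
t=6: Δ0=011100011000 Δ1=011100011010 Δ2=011000011010 Δ3=011000010010 Δ4=011000010110 Δ5=001000010110 Δ6=001000010111 | 6Δ
t=7: Δ0=001000010111 Δ1=001000010101 | 1Δ
t=8: Δ0=001000010101 Δ1=001000010111 Δ2=001100010111 Δ3=001100011111 Δ4=001100011011 Δ5=011100011011 Δ6=011100011010 | 6Δ
t=9: Δ0=011100011010 Δ1=011100011000 | 1Δ
t=10: Δ0=011100011000 Δ1=011100011010 Δ2=011000011010 Δ3=011000010010 Δ4=011000010110 Δ5=001000010110 Δ6=001000010111 | 6Δ
t=11: Δ0=001000010111 Δ1=001000010101 | 1Δ
t=12: Δ0=001000010101 Δ1=001000010111 Δ2=001100010111 Δ3=001100011111 Δ4=001100011011 Δ5=011100011011 Δ6=011100011010 | 6Δ
t=13: Δ0=011100011010 Δ1=011100011000 | 1Δ
t=14: Δ0=011100011000 Δ1=011100011010 Δ2=011000011010 Δ3=011000010010 Δ4=011000010110 Δ5=001000010110 Δ6=001000010111 | 6Δ
t=15: Δ0=001000010111 Δ1=001000010101 | 1Δ
t=16: Δ0=001000010101 Δ1=001000010111 Δ2=001100010111 Δ3=001100011111 Δ4=001100011011 Δ5=011100011011 Δ6=011100011010 | 6Δ
t=17: Δ0=011100011010 Δ1=011100011000 | 1Δ
t=18: Δ0=011100011000 Δ1=011100011010 Δ2=011000011010 Δ3=011000010010 Δ4=011000010110 Δ5=001000010110 Δ6=001000010111 | 6Δ
t=19: Δ0=001000010111 Δ1=001000010101 | 1Δ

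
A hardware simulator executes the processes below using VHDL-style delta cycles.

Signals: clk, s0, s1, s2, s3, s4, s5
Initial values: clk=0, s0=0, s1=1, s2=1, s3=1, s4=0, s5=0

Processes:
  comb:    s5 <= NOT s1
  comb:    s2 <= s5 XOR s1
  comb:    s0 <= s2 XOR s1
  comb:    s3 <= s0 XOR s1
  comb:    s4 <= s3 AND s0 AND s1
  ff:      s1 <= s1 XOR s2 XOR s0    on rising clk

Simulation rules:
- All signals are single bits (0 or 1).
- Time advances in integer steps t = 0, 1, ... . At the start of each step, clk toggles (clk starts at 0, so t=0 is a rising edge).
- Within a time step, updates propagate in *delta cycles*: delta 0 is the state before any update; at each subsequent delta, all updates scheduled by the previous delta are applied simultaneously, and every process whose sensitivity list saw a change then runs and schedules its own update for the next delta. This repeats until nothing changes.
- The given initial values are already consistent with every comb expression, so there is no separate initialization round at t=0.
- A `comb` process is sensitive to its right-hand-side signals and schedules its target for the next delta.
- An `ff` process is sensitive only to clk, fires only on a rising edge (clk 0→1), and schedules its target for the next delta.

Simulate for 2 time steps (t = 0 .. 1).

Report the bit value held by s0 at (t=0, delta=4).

t=0 Δ0: s1=1 clk=0 s3=1 s5=0 s0=0 s4=0 s2=1
  Δ1: clk:0→1
  Δ2: s1:1→0
  Δ3: s3:1→0, s5:0→1, s0:0→1, s2:1→0
  Δ4: s3:0→1, s0:1→0, s2:0→1
  Δ5: s3:1→0, s0:0→1
  Δ6: s3:0→1
  (6Δ to stable)
t=1 Δ0: s1=0 clk=1 s3=1 s5=1 s0=1 s4=0 s2=1
  Δ1: clk:1→0
  (1Δ to stable)

0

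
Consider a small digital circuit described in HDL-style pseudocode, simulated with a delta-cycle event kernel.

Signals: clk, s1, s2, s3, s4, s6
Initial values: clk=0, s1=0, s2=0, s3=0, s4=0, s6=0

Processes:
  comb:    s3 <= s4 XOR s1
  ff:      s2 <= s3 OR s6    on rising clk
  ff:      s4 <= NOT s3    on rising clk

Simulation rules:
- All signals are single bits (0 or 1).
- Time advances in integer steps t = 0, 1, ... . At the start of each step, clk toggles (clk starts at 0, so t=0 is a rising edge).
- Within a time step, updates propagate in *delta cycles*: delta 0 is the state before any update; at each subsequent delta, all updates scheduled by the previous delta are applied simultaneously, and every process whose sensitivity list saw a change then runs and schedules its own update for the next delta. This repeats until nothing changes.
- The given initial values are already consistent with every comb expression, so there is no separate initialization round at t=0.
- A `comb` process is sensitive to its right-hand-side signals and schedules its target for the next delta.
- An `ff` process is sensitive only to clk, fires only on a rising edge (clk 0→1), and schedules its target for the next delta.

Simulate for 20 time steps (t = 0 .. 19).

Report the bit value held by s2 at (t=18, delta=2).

1

t0.Δ0 s1=0 clk=0 s2=0 s3=0 s6=0 s4=0
t0.Δ1 s1=0 clk=1 s2=0 s3=0 s6=0 s4=0
t0.Δ2 s1=0 clk=1 s2=0 s3=0 s6=0 s4=1
t0.Δ3 s1=0 clk=1 s2=0 s3=1 s6=0 s4=1
t1.Δ0 s1=0 clk=1 s2=0 s3=1 s6=0 s4=1
t1.Δ1 s1=0 clk=0 s2=0 s3=1 s6=0 s4=1
t2.Δ0 s1=0 clk=0 s2=0 s3=1 s6=0 s4=1
t2.Δ1 s1=0 clk=1 s2=0 s3=1 s6=0 s4=1
t2.Δ2 s1=0 clk=1 s2=1 s3=1 s6=0 s4=0
t2.Δ3 s1=0 clk=1 s2=1 s3=0 s6=0 s4=0
t3.Δ0 s1=0 clk=1 s2=1 s3=0 s6=0 s4=0
t3.Δ1 s1=0 clk=0 s2=1 s3=0 s6=0 s4=0
t4.Δ0 s1=0 clk=0 s2=1 s3=0 s6=0 s4=0
t4.Δ1 s1=0 clk=1 s2=1 s3=0 s6=0 s4=0
t4.Δ2 s1=0 clk=1 s2=0 s3=0 s6=0 s4=1
t4.Δ3 s1=0 clk=1 s2=0 s3=1 s6=0 s4=1
t5.Δ0 s1=0 clk=1 s2=0 s3=1 s6=0 s4=1
t5.Δ1 s1=0 clk=0 s2=0 s3=1 s6=0 s4=1
t6.Δ0 s1=0 clk=0 s2=0 s3=1 s6=0 s4=1
t6.Δ1 s1=0 clk=1 s2=0 s3=1 s6=0 s4=1
t6.Δ2 s1=0 clk=1 s2=1 s3=1 s6=0 s4=0
t6.Δ3 s1=0 clk=1 s2=1 s3=0 s6=0 s4=0
t7.Δ0 s1=0 clk=1 s2=1 s3=0 s6=0 s4=0
t7.Δ1 s1=0 clk=0 s2=1 s3=0 s6=0 s4=0
t8.Δ0 s1=0 clk=0 s2=1 s3=0 s6=0 s4=0
t8.Δ1 s1=0 clk=1 s2=1 s3=0 s6=0 s4=0
t8.Δ2 s1=0 clk=1 s2=0 s3=0 s6=0 s4=1
t8.Δ3 s1=0 clk=1 s2=0 s3=1 s6=0 s4=1
t9.Δ0 s1=0 clk=1 s2=0 s3=1 s6=0 s4=1
t9.Δ1 s1=0 clk=0 s2=0 s3=1 s6=0 s4=1
t10.Δ0 s1=0 clk=0 s2=0 s3=1 s6=0 s4=1
t10.Δ1 s1=0 clk=1 s2=0 s3=1 s6=0 s4=1
t10.Δ2 s1=0 clk=1 s2=1 s3=1 s6=0 s4=0
t10.Δ3 s1=0 clk=1 s2=1 s3=0 s6=0 s4=0
t11.Δ0 s1=0 clk=1 s2=1 s3=0 s6=0 s4=0
t11.Δ1 s1=0 clk=0 s2=1 s3=0 s6=0 s4=0
t12.Δ0 s1=0 clk=0 s2=1 s3=0 s6=0 s4=0
t12.Δ1 s1=0 clk=1 s2=1 s3=0 s6=0 s4=0
t12.Δ2 s1=0 clk=1 s2=0 s3=0 s6=0 s4=1
t12.Δ3 s1=0 clk=1 s2=0 s3=1 s6=0 s4=1
t13.Δ0 s1=0 clk=1 s2=0 s3=1 s6=0 s4=1
t13.Δ1 s1=0 clk=0 s2=0 s3=1 s6=0 s4=1
t14.Δ0 s1=0 clk=0 s2=0 s3=1 s6=0 s4=1
t14.Δ1 s1=0 clk=1 s2=0 s3=1 s6=0 s4=1
t14.Δ2 s1=0 clk=1 s2=1 s3=1 s6=0 s4=0
t14.Δ3 s1=0 clk=1 s2=1 s3=0 s6=0 s4=0
t15.Δ0 s1=0 clk=1 s2=1 s3=0 s6=0 s4=0
t15.Δ1 s1=0 clk=0 s2=1 s3=0 s6=0 s4=0
t16.Δ0 s1=0 clk=0 s2=1 s3=0 s6=0 s4=0
t16.Δ1 s1=0 clk=1 s2=1 s3=0 s6=0 s4=0
t16.Δ2 s1=0 clk=1 s2=0 s3=0 s6=0 s4=1
t16.Δ3 s1=0 clk=1 s2=0 s3=1 s6=0 s4=1
t17.Δ0 s1=0 clk=1 s2=0 s3=1 s6=0 s4=1
t17.Δ1 s1=0 clk=0 s2=0 s3=1 s6=0 s4=1
t18.Δ0 s1=0 clk=0 s2=0 s3=1 s6=0 s4=1
t18.Δ1 s1=0 clk=1 s2=0 s3=1 s6=0 s4=1
t18.Δ2 s1=0 clk=1 s2=1 s3=1 s6=0 s4=0
t18.Δ3 s1=0 clk=1 s2=1 s3=0 s6=0 s4=0
t19.Δ0 s1=0 clk=1 s2=1 s3=0 s6=0 s4=0
t19.Δ1 s1=0 clk=0 s2=1 s3=0 s6=0 s4=0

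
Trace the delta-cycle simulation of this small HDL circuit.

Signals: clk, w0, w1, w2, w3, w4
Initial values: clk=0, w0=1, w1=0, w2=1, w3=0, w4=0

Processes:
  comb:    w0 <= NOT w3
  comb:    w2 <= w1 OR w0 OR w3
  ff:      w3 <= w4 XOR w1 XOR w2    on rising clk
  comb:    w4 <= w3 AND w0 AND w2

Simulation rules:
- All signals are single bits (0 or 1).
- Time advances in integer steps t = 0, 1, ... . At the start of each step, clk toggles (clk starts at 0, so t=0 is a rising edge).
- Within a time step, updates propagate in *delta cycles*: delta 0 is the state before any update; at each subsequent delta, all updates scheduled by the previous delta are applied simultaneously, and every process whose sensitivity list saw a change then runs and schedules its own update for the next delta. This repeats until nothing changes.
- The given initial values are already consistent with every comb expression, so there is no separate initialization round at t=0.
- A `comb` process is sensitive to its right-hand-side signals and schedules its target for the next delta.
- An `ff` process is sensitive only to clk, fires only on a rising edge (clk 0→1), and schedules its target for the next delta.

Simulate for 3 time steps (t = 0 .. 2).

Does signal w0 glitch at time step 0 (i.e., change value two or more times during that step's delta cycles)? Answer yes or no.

no

t=0 Δ0: w3=0 clk=0 w1=0 w0=1 w2=1 w4=0
  Δ1: clk:0→1
  Δ2: w3:0→1
  Δ3: w0:1→0, w4:0→1
  Δ4: w4:1→0
  (4Δ to stable)
t=1 Δ0: w3=1 clk=1 w1=0 w0=0 w2=1 w4=0
  Δ1: clk:1→0
  (1Δ to stable)
t=2 Δ0: w3=1 clk=0 w1=0 w0=0 w2=1 w4=0
  Δ1: clk:0→1
  (1Δ to stable)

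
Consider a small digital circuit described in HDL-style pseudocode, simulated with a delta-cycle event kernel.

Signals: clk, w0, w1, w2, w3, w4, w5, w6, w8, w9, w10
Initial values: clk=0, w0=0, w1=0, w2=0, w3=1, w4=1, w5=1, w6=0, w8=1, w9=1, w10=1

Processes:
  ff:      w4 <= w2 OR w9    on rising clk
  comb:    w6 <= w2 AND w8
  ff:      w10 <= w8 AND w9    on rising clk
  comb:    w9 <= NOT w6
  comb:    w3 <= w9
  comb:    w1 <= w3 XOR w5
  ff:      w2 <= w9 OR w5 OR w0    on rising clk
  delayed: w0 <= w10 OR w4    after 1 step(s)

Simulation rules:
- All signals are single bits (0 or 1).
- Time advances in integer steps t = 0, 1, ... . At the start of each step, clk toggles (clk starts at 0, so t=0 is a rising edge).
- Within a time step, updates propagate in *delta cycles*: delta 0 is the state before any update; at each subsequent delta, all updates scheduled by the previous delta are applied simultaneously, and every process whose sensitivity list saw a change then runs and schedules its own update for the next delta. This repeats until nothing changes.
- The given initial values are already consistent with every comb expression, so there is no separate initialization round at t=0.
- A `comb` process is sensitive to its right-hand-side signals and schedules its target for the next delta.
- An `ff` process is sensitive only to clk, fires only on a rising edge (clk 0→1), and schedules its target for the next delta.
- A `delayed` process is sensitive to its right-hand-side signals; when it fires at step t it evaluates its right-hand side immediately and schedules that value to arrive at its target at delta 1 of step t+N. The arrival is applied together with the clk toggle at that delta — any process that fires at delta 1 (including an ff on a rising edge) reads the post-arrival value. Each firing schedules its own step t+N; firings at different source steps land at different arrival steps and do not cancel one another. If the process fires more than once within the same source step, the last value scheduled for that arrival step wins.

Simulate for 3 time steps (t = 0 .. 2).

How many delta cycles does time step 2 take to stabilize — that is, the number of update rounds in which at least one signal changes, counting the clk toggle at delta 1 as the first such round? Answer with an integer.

2

t0.Δ0 w2=0 w3=1 w4=1 w10=1 w6=0 w0=0 w9=1 w8=1 w1=0 w5=1 clk=0
t0.Δ1 w2=0 w3=1 w4=1 w10=1 w6=0 w0=0 w9=1 w8=1 w1=0 w5=1 clk=1
t0.Δ2 w2=1 w3=1 w4=1 w10=1 w6=0 w0=0 w9=1 w8=1 w1=0 w5=1 clk=1
t0.Δ3 w2=1 w3=1 w4=1 w10=1 w6=1 w0=0 w9=1 w8=1 w1=0 w5=1 clk=1
t0.Δ4 w2=1 w3=1 w4=1 w10=1 w6=1 w0=0 w9=0 w8=1 w1=0 w5=1 clk=1
t0.Δ5 w2=1 w3=0 w4=1 w10=1 w6=1 w0=0 w9=0 w8=1 w1=0 w5=1 clk=1
t0.Δ6 w2=1 w3=0 w4=1 w10=1 w6=1 w0=0 w9=0 w8=1 w1=1 w5=1 clk=1
t1.Δ0 w2=1 w3=0 w4=1 w10=1 w6=1 w0=0 w9=0 w8=1 w1=1 w5=1 clk=1
t1.Δ1 w2=1 w3=0 w4=1 w10=1 w6=1 w0=0 w9=0 w8=1 w1=1 w5=1 clk=0
t2.Δ0 w2=1 w3=0 w4=1 w10=1 w6=1 w0=0 w9=0 w8=1 w1=1 w5=1 clk=0
t2.Δ1 w2=1 w3=0 w4=1 w10=1 w6=1 w0=0 w9=0 w8=1 w1=1 w5=1 clk=1
t2.Δ2 w2=1 w3=0 w4=1 w10=0 w6=1 w0=0 w9=0 w8=1 w1=1 w5=1 clk=1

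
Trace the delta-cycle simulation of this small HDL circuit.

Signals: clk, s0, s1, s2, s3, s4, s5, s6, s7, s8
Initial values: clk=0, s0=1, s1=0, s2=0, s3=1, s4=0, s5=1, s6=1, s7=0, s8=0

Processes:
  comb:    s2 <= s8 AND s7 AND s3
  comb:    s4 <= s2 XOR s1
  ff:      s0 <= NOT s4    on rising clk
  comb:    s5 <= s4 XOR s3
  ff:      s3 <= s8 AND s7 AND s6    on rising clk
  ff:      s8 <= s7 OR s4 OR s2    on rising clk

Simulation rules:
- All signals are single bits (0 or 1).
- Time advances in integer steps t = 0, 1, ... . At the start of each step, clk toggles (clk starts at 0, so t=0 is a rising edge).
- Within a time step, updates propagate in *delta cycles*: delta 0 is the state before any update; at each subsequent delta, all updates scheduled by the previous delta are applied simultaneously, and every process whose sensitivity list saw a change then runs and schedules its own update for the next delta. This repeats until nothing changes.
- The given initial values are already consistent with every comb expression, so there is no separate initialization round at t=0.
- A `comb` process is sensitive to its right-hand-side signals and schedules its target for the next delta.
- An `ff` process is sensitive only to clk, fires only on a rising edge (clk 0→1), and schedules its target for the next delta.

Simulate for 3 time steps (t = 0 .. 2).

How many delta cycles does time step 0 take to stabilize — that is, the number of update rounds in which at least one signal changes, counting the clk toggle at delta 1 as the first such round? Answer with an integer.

t=0 Δ0: s6=1 s4=0 s5=1 s8=0 clk=0 s2=0 s1=0 s7=0 s3=1 s0=1
  Δ1: clk:0→1
  Δ2: s3:1→0
  Δ3: s5:1→0
  (3Δ to stable)
t=1 Δ0: s6=1 s4=0 s5=0 s8=0 clk=1 s2=0 s1=0 s7=0 s3=0 s0=1
  Δ1: clk:1→0
  (1Δ to stable)
t=2 Δ0: s6=1 s4=0 s5=0 s8=0 clk=0 s2=0 s1=0 s7=0 s3=0 s0=1
  Δ1: clk:0→1
  (1Δ to stable)

3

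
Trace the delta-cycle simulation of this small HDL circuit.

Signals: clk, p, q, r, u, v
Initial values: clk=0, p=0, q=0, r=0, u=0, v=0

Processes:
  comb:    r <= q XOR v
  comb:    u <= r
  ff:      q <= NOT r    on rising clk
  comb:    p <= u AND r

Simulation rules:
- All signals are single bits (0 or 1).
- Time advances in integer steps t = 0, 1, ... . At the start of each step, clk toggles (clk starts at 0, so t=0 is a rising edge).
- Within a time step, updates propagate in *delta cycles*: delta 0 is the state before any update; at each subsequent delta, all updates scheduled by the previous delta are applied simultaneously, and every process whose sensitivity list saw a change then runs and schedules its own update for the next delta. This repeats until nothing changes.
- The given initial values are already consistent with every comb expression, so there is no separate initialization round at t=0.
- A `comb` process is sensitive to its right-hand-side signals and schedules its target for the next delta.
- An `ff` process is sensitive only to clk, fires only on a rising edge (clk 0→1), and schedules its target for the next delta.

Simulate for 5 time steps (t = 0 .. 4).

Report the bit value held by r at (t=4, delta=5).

1

[bits: v,r,q,u,p,clk]
t=0: Δ0=000000 Δ1=000001 Δ2=001001 Δ3=011001 Δ4=011101 Δ5=011111 | 5Δ
t=1: Δ0=011111 Δ1=011110 | 1Δ
t=2: Δ0=011110 Δ1=011111 Δ2=010111 Δ3=000111 Δ4=000001 | 4Δ
t=3: Δ0=000001 Δ1=000000 | 1Δ
t=4: Δ0=000000 Δ1=000001 Δ2=001001 Δ3=011001 Δ4=011101 Δ5=011111 | 5Δ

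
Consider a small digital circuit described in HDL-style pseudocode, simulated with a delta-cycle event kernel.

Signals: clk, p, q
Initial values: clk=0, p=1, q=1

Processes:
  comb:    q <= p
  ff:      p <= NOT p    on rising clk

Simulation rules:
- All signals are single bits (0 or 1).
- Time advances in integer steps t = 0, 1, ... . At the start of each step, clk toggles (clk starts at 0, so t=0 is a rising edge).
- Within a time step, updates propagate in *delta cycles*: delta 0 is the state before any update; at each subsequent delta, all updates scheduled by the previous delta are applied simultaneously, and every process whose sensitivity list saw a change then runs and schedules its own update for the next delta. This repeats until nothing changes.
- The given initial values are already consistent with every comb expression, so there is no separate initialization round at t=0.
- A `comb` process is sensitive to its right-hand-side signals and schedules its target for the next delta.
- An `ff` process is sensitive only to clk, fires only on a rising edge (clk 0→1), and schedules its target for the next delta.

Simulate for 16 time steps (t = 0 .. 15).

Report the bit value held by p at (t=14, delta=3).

1

t0.Δ0 clk=0 p=1 q=1
t0.Δ1 clk=1 p=1 q=1
t0.Δ2 clk=1 p=0 q=1
t0.Δ3 clk=1 p=0 q=0
t1.Δ0 clk=1 p=0 q=0
t1.Δ1 clk=0 p=0 q=0
t2.Δ0 clk=0 p=0 q=0
t2.Δ1 clk=1 p=0 q=0
t2.Δ2 clk=1 p=1 q=0
t2.Δ3 clk=1 p=1 q=1
t3.Δ0 clk=1 p=1 q=1
t3.Δ1 clk=0 p=1 q=1
t4.Δ0 clk=0 p=1 q=1
t4.Δ1 clk=1 p=1 q=1
t4.Δ2 clk=1 p=0 q=1
t4.Δ3 clk=1 p=0 q=0
t5.Δ0 clk=1 p=0 q=0
t5.Δ1 clk=0 p=0 q=0
t6.Δ0 clk=0 p=0 q=0
t6.Δ1 clk=1 p=0 q=0
t6.Δ2 clk=1 p=1 q=0
t6.Δ3 clk=1 p=1 q=1
t7.Δ0 clk=1 p=1 q=1
t7.Δ1 clk=0 p=1 q=1
t8.Δ0 clk=0 p=1 q=1
t8.Δ1 clk=1 p=1 q=1
t8.Δ2 clk=1 p=0 q=1
t8.Δ3 clk=1 p=0 q=0
t9.Δ0 clk=1 p=0 q=0
t9.Δ1 clk=0 p=0 q=0
t10.Δ0 clk=0 p=0 q=0
t10.Δ1 clk=1 p=0 q=0
t10.Δ2 clk=1 p=1 q=0
t10.Δ3 clk=1 p=1 q=1
t11.Δ0 clk=1 p=1 q=1
t11.Δ1 clk=0 p=1 q=1
t12.Δ0 clk=0 p=1 q=1
t12.Δ1 clk=1 p=1 q=1
t12.Δ2 clk=1 p=0 q=1
t12.Δ3 clk=1 p=0 q=0
t13.Δ0 clk=1 p=0 q=0
t13.Δ1 clk=0 p=0 q=0
t14.Δ0 clk=0 p=0 q=0
t14.Δ1 clk=1 p=0 q=0
t14.Δ2 clk=1 p=1 q=0
t14.Δ3 clk=1 p=1 q=1
t15.Δ0 clk=1 p=1 q=1
t15.Δ1 clk=0 p=1 q=1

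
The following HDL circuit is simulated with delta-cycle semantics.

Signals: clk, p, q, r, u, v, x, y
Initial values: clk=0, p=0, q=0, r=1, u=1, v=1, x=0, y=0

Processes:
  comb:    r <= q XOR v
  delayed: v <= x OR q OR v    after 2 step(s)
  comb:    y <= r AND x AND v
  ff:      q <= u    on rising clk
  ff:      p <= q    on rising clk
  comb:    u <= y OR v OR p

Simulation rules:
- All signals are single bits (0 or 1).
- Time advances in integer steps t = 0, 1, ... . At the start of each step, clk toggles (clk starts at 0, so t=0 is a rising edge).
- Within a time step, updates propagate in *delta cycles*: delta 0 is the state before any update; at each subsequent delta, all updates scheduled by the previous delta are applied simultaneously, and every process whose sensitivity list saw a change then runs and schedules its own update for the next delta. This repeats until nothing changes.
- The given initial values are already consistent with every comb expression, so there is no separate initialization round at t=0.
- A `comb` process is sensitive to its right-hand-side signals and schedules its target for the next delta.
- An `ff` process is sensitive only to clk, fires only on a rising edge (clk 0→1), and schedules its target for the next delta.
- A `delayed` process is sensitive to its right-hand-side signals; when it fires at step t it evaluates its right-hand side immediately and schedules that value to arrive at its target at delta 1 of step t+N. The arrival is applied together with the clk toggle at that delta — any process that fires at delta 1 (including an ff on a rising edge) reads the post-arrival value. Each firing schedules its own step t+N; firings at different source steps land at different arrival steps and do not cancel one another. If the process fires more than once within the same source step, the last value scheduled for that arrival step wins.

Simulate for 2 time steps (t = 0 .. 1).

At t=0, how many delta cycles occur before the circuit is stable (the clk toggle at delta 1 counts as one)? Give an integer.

3

t=0 Δ0: u=1 x=0 q=0 v=1 p=0 clk=0 y=0 r=1
  Δ1: clk:0→1
  Δ2: q:0→1
  Δ3: r:1→0
  (3Δ to stable)
t=1 Δ0: u=1 x=0 q=1 v=1 p=0 clk=1 y=0 r=0
  Δ1: clk:1→0
  (1Δ to stable)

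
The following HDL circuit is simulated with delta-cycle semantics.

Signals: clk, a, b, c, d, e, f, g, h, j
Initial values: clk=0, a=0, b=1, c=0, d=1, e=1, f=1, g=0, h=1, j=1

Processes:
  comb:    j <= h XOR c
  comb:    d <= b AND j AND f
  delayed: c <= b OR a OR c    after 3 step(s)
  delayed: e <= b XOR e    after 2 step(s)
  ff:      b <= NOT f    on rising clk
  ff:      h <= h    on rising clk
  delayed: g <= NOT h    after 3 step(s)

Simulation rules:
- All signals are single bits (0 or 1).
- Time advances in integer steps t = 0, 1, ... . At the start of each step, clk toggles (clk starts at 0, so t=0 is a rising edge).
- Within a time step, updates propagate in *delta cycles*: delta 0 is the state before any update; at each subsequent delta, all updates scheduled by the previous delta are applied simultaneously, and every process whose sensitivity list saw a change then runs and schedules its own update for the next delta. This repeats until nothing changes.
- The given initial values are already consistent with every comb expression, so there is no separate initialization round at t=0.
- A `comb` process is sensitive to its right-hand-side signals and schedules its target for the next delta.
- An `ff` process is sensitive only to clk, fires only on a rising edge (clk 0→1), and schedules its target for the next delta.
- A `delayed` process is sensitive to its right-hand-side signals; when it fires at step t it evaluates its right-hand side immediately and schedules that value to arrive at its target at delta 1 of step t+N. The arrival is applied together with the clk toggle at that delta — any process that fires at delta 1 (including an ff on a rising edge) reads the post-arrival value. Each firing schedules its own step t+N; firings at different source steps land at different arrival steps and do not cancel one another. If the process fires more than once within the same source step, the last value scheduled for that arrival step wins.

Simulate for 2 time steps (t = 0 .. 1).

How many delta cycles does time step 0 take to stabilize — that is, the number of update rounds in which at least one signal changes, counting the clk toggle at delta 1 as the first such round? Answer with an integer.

3

t=0 Δ0: a=0 f=1 d=1 h=1 b=1 e=1 g=0 c=0 j=1 clk=0
  Δ1: clk:0→1
  Δ2: b:1→0
  Δ3: d:1→0
  (3Δ to stable)
t=1 Δ0: a=0 f=1 d=0 h=1 b=0 e=1 g=0 c=0 j=1 clk=1
  Δ1: clk:1→0
  (1Δ to stable)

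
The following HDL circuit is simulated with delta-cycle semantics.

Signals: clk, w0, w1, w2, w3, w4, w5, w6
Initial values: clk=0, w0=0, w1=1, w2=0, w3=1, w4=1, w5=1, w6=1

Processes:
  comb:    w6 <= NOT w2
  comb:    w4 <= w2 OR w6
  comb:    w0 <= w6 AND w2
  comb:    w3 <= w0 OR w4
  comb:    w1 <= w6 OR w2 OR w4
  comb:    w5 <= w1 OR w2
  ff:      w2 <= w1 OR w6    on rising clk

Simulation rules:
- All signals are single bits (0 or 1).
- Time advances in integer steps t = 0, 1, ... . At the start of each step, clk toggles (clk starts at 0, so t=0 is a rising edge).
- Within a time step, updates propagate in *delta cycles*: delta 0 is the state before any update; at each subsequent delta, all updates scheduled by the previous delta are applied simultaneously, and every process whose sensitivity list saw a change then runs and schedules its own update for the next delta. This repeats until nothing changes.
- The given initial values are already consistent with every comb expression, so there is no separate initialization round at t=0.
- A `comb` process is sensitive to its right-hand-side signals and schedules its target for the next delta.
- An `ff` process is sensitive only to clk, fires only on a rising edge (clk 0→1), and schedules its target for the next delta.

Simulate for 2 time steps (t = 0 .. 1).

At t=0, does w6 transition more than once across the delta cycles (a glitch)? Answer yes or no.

t=0 Δ0: w5=1 w1=1 w4=1 w0=0 w2=0 w6=1 w3=1 clk=0
  Δ1: clk:0→1
  Δ2: w2:0→1
  Δ3: w0:0→1, w6:1→0
  Δ4: w0:1→0
  (4Δ to stable)
t=1 Δ0: w5=1 w1=1 w4=1 w0=0 w2=1 w6=0 w3=1 clk=1
  Δ1: clk:1→0
  (1Δ to stable)

no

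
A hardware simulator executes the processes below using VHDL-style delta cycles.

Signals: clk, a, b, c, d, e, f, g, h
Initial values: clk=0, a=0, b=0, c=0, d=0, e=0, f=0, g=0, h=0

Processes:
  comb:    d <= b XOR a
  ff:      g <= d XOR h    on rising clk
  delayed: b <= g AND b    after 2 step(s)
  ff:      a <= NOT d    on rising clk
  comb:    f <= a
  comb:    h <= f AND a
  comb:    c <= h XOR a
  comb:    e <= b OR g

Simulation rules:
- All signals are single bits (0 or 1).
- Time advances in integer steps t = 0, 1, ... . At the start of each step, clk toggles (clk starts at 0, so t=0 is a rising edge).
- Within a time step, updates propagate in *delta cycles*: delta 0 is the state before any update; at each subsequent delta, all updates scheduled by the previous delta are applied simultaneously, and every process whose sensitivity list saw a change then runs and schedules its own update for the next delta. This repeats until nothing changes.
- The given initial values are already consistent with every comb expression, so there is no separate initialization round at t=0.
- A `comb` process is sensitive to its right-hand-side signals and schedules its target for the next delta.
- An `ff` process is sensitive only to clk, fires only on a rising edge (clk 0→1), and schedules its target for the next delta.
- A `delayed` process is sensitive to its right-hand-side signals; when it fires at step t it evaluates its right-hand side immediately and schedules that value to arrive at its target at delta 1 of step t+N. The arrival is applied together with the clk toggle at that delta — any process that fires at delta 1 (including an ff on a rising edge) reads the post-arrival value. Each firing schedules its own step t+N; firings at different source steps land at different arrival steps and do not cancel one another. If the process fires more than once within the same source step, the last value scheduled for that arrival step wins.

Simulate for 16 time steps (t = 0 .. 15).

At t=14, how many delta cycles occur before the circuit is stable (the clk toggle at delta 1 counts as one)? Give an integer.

4

t=0 Δ0: d=0 a=0 c=0 g=0 b=0 f=0 h=0 clk=0 e=0
  Δ1: clk:0→1
  Δ2: a:0→1
  Δ3: d:0→1, c:0→1, f:0→1
  Δ4: h:0→1
  Δ5: c:1→0
  (5Δ to stable)
t=1 Δ0: d=1 a=1 c=0 g=0 b=0 f=1 h=1 clk=1 e=0
  Δ1: clk:1→0
  (1Δ to stable)
t=2 Δ0: d=1 a=1 c=0 g=0 b=0 f=1 h=1 clk=0 e=0
  Δ1: clk:0→1
  Δ2: a:1→0
  Δ3: d:1→0, c:0→1, f:1→0, h:1→0
  Δ4: c:1→0
  (4Δ to stable)
t=3 Δ0: d=0 a=0 c=0 g=0 b=0 f=0 h=0 clk=1 e=0
  Δ1: clk:1→0
  (1Δ to stable)
t=4 Δ0: d=0 a=0 c=0 g=0 b=0 f=0 h=0 clk=0 e=0
  Δ1: clk:0→1
  Δ2: a:0→1
  Δ3: d:0→1, c:0→1, f:0→1
  Δ4: h:0→1
  Δ5: c:1→0
  (5Δ to stable)
t=5 Δ0: d=1 a=1 c=0 g=0 b=0 f=1 h=1 clk=1 e=0
  Δ1: clk:1→0
  (1Δ to stable)
t=6 Δ0: d=1 a=1 c=0 g=0 b=0 f=1 h=1 clk=0 e=0
  Δ1: clk:0→1
  Δ2: a:1→0
  Δ3: d:1→0, c:0→1, f:1→0, h:1→0
  Δ4: c:1→0
  (4Δ to stable)
t=7 Δ0: d=0 a=0 c=0 g=0 b=0 f=0 h=0 clk=1 e=0
  Δ1: clk:1→0
  (1Δ to stable)
t=8 Δ0: d=0 a=0 c=0 g=0 b=0 f=0 h=0 clk=0 e=0
  Δ1: clk:0→1
  Δ2: a:0→1
  Δ3: d:0→1, c:0→1, f:0→1
  Δ4: h:0→1
  Δ5: c:1→0
  (5Δ to stable)
t=9 Δ0: d=1 a=1 c=0 g=0 b=0 f=1 h=1 clk=1 e=0
  Δ1: clk:1→0
  (1Δ to stable)
t=10 Δ0: d=1 a=1 c=0 g=0 b=0 f=1 h=1 clk=0 e=0
  Δ1: clk:0→1
  Δ2: a:1→0
  Δ3: d:1→0, c:0→1, f:1→0, h:1→0
  Δ4: c:1→0
  (4Δ to stable)
t=11 Δ0: d=0 a=0 c=0 g=0 b=0 f=0 h=0 clk=1 e=0
  Δ1: clk:1→0
  (1Δ to stable)
t=12 Δ0: d=0 a=0 c=0 g=0 b=0 f=0 h=0 clk=0 e=0
  Δ1: clk:0→1
  Δ2: a:0→1
  Δ3: d:0→1, c:0→1, f:0→1
  Δ4: h:0→1
  Δ5: c:1→0
  (5Δ to stable)
t=13 Δ0: d=1 a=1 c=0 g=0 b=0 f=1 h=1 clk=1 e=0
  Δ1: clk:1→0
  (1Δ to stable)
t=14 Δ0: d=1 a=1 c=0 g=0 b=0 f=1 h=1 clk=0 e=0
  Δ1: clk:0→1
  Δ2: a:1→0
  Δ3: d:1→0, c:0→1, f:1→0, h:1→0
  Δ4: c:1→0
  (4Δ to stable)
t=15 Δ0: d=0 a=0 c=0 g=0 b=0 f=0 h=0 clk=1 e=0
  Δ1: clk:1→0
  (1Δ to stable)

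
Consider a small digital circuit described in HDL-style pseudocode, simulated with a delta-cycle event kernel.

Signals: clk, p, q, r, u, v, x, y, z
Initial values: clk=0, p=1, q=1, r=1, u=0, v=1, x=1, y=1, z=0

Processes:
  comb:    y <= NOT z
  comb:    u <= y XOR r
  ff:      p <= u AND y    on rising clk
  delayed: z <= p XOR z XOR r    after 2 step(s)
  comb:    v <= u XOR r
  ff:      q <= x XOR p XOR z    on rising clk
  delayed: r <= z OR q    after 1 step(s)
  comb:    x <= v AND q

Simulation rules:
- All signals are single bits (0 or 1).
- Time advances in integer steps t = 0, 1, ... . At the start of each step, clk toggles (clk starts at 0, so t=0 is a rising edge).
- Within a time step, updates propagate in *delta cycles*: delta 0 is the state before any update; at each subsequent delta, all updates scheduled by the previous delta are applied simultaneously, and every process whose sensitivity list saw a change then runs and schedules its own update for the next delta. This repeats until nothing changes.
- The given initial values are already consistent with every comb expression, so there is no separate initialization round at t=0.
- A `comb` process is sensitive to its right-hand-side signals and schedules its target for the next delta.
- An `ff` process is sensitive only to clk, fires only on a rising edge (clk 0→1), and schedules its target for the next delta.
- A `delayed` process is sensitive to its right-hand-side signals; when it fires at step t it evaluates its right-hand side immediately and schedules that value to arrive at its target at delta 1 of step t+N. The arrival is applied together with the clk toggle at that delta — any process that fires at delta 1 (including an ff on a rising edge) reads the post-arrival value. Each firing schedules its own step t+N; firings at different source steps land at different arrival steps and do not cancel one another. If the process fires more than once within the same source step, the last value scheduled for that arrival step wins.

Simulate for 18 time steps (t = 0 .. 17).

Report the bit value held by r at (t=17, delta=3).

0

t=0 Δ0: v=1 y=1 p=1 q=1 x=1 clk=0 u=0 r=1 z=0
  Δ1: clk:0→1
  Δ2: p:1→0, q:1→0
  Δ3: x:1→0
  (3Δ to stable)
t=1 Δ0: v=1 y=1 p=0 q=0 x=0 clk=1 u=0 r=1 z=0
  Δ1: clk:1→0, r:1→0
  Δ2: v:1→0, u:0→1
  Δ3: v:0→1
  (3Δ to stable)
t=2 Δ0: v=1 y=1 p=0 q=0 x=0 clk=0 u=1 r=0 z=0
  Δ1: clk:0→1, z:0→1
  Δ2: y:1→0, p:0→1, q:0→1
  Δ3: x:0→1, u:1→0
  Δ4: v:1→0
  Δ5: x:1→0
  (5Δ to stable)
t=3 Δ0: v=0 y=0 p=1 q=1 x=0 clk=1 u=0 r=0 z=1
  Δ1: clk:1→0, r:0→1, z:1→0
  Δ2: v:0→1, y:0→1, u:0→1
  Δ3: v:1→0, x:0→1, u:1→0
  Δ4: v:0→1, x:1→0
  Δ5: x:0→1
  (5Δ to stable)
t=4 Δ0: v=1 y=1 p=1 q=1 x=1 clk=0 u=0 r=1 z=0
  Δ1: clk:0→1
  Δ2: p:1→0, q:1→0
  Δ3: x:1→0
  (3Δ to stable)
t=5 Δ0: v=1 y=1 p=0 q=0 x=0 clk=1 u=0 r=1 z=0
  Δ1: clk:1→0, r:1→0
  Δ2: v:1→0, u:0→1
  Δ3: v:0→1
  (3Δ to stable)
t=6 Δ0: v=1 y=1 p=0 q=0 x=0 clk=0 u=1 r=0 z=0
  Δ1: clk:0→1, z:0→1
  Δ2: y:1→0, p:0→1, q:0→1
  Δ3: x:0→1, u:1→0
  Δ4: v:1→0
  Δ5: x:1→0
  (5Δ to stable)
t=7 Δ0: v=0 y=0 p=1 q=1 x=0 clk=1 u=0 r=0 z=1
  Δ1: clk:1→0, r:0→1, z:1→0
  Δ2: v:0→1, y:0→1, u:0→1
  Δ3: v:1→0, x:0→1, u:1→0
  Δ4: v:0→1, x:1→0
  Δ5: x:0→1
  (5Δ to stable)
t=8 Δ0: v=1 y=1 p=1 q=1 x=1 clk=0 u=0 r=1 z=0
  Δ1: clk:0→1
  Δ2: p:1→0, q:1→0
  Δ3: x:1→0
  (3Δ to stable)
t=9 Δ0: v=1 y=1 p=0 q=0 x=0 clk=1 u=0 r=1 z=0
  Δ1: clk:1→0, r:1→0
  Δ2: v:1→0, u:0→1
  Δ3: v:0→1
  (3Δ to stable)
t=10 Δ0: v=1 y=1 p=0 q=0 x=0 clk=0 u=1 r=0 z=0
  Δ1: clk:0→1, z:0→1
  Δ2: y:1→0, p:0→1, q:0→1
  Δ3: x:0→1, u:1→0
  Δ4: v:1→0
  Δ5: x:1→0
  (5Δ to stable)
t=11 Δ0: v=0 y=0 p=1 q=1 x=0 clk=1 u=0 r=0 z=1
  Δ1: clk:1→0, r:0→1, z:1→0
  Δ2: v:0→1, y:0→1, u:0→1
  Δ3: v:1→0, x:0→1, u:1→0
  Δ4: v:0→1, x:1→0
  Δ5: x:0→1
  (5Δ to stable)
t=12 Δ0: v=1 y=1 p=1 q=1 x=1 clk=0 u=0 r=1 z=0
  Δ1: clk:0→1
  Δ2: p:1→0, q:1→0
  Δ3: x:1→0
  (3Δ to stable)
t=13 Δ0: v=1 y=1 p=0 q=0 x=0 clk=1 u=0 r=1 z=0
  Δ1: clk:1→0, r:1→0
  Δ2: v:1→0, u:0→1
  Δ3: v:0→1
  (3Δ to stable)
t=14 Δ0: v=1 y=1 p=0 q=0 x=0 clk=0 u=1 r=0 z=0
  Δ1: clk:0→1, z:0→1
  Δ2: y:1→0, p:0→1, q:0→1
  Δ3: x:0→1, u:1→0
  Δ4: v:1→0
  Δ5: x:1→0
  (5Δ to stable)
t=15 Δ0: v=0 y=0 p=1 q=1 x=0 clk=1 u=0 r=0 z=1
  Δ1: clk:1→0, r:0→1, z:1→0
  Δ2: v:0→1, y:0→1, u:0→1
  Δ3: v:1→0, x:0→1, u:1→0
  Δ4: v:0→1, x:1→0
  Δ5: x:0→1
  (5Δ to stable)
t=16 Δ0: v=1 y=1 p=1 q=1 x=1 clk=0 u=0 r=1 z=0
  Δ1: clk:0→1
  Δ2: p:1→0, q:1→0
  Δ3: x:1→0
  (3Δ to stable)
t=17 Δ0: v=1 y=1 p=0 q=0 x=0 clk=1 u=0 r=1 z=0
  Δ1: clk:1→0, r:1→0
  Δ2: v:1→0, u:0→1
  Δ3: v:0→1
  (3Δ to stable)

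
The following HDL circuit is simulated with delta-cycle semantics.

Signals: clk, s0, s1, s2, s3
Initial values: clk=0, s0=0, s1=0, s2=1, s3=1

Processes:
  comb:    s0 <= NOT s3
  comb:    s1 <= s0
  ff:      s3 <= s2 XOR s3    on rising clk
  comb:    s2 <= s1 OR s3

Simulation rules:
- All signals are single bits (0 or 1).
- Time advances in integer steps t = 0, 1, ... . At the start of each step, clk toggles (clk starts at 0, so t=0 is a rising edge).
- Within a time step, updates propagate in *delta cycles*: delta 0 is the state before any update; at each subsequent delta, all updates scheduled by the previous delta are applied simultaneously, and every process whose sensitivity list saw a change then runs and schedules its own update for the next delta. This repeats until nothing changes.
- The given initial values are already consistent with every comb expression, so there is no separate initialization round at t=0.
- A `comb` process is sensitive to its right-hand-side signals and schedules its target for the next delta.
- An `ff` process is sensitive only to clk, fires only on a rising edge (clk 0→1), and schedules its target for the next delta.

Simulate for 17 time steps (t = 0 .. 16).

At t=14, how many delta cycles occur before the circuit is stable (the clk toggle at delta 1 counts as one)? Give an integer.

4

[bits: s3,s2,s1,clk,s0]
t=0: Δ0=11000 Δ1=11010 Δ2=01010 Δ3=00011 Δ4=00111 Δ5=01111 | 5Δ
t=1: Δ0=01111 Δ1=01101 | 1Δ
t=2: Δ0=01101 Δ1=01111 Δ2=11111 Δ3=11110 Δ4=11010 | 4Δ
t=3: Δ0=11010 Δ1=11000 | 1Δ
t=4: Δ0=11000 Δ1=11010 Δ2=01010 Δ3=00011 Δ4=00111 Δ5=01111 | 5Δ
t=5: Δ0=01111 Δ1=01101 | 1Δ
t=6: Δ0=01101 Δ1=01111 Δ2=11111 Δ3=11110 Δ4=11010 | 4Δ
t=7: Δ0=11010 Δ1=11000 | 1Δ
t=8: Δ0=11000 Δ1=11010 Δ2=01010 Δ3=00011 Δ4=00111 Δ5=01111 | 5Δ
t=9: Δ0=01111 Δ1=01101 | 1Δ
t=10: Δ0=01101 Δ1=01111 Δ2=11111 Δ3=11110 Δ4=11010 | 4Δ
t=11: Δ0=11010 Δ1=11000 | 1Δ
t=12: Δ0=11000 Δ1=11010 Δ2=01010 Δ3=00011 Δ4=00111 Δ5=01111 | 5Δ
t=13: Δ0=01111 Δ1=01101 | 1Δ
t=14: Δ0=01101 Δ1=01111 Δ2=11111 Δ3=11110 Δ4=11010 | 4Δ
t=15: Δ0=11010 Δ1=11000 | 1Δ
t=16: Δ0=11000 Δ1=11010 Δ2=01010 Δ3=00011 Δ4=00111 Δ5=01111 | 5Δ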